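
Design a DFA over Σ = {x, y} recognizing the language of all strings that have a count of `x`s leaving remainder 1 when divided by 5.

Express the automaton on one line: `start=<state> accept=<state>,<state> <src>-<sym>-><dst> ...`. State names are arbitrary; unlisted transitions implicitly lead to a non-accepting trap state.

Keep the running count of `x`s modulo 5: each `x` advances along the cycle q0 → q1 → q2 → q3 → q4 → q0 while other symbols loop. Accept at q1.
With 5 states:
        x   y  
>  q0   q1  q0 
 * q1   q2  q1 
   q2   q3  q2 
   q3   q4  q3 
   q4   q0  q4 
(> = start, * = accepting)

start=q0 accept=q1 q0-x->q1 q0-y->q0 q1-x->q2 q1-y->q1 q2-x->q3 q2-y->q2 q3-x->q4 q3-y->q3 q4-x->q0 q4-y->q4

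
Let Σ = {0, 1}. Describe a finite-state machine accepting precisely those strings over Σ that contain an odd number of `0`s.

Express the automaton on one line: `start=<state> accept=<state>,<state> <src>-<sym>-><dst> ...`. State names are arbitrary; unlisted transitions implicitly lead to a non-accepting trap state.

The only thing that matters is how many `0`s have appeared, reduced mod 2. Use one state per residue: S0 for 0, …, S1 for 1. Reading `0` moves to the next residue; anything else stays put. S1 is accepting.
2 states suffice.
        0   1  
>  S0   S1  S0 
 * S1   S0  S1 
(> = start, * = accepting)

start=S0 accept=S1 S0-0->S1 S0-1->S0 S1-0->S0 S1-1->S1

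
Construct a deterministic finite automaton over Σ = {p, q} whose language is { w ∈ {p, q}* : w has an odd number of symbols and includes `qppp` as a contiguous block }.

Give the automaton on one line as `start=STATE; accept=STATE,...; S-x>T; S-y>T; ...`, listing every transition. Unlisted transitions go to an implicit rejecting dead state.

Run two small machines in parallel and take their product. One (2 states) tracks the input length modulo 2; the other (5 states) tracks whether and how much of `qppp` has been seen. Each combined state is a pair, one component from each; accept when both components accept.
10 states suffice.
        p   q  
>  S0   S1  S2 
   S1   S0  S3 
   S2   S4  S3 
   S3   S5  S2 
   S4   S6  S2 
   S5   S7  S3 
   S6   S8  S3 
   S7   S9  S2 
   S8   S9  S9 
 * S9   S8  S8 
(> = start, * = accepting)

start=S0; accept=S9; S0-p>S1; S0-q>S2; S1-p>S0; S1-q>S3; S2-p>S4; S2-q>S3; S3-p>S5; S3-q>S2; S4-p>S6; S4-q>S2; S5-p>S7; S5-q>S3; S6-p>S8; S6-q>S3; S7-p>S9; S7-q>S2; S8-p>S9; S8-q>S9; S9-p>S8; S9-q>S8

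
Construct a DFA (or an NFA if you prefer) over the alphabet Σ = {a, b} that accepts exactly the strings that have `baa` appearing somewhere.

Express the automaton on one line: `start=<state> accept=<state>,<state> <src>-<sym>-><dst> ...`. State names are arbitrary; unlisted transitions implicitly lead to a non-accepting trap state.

start=q0 accept=q3 q0-a->q0 q0-b->q1 q1-a->q2 q1-b->q1 q2-a->q3 q2-b->q1 q3-a->q3 q3-b->q3

Track how much of `baa` has been matched so far: state q0 is no progress, q3 is the absorbing accept state reached once `baa` has occurred. Intermediate states record partial matches; on a mismatch, fall back to the longest reusable overlap.
4 states suffice.
        a   b  
>  q0   q0  q1 
   q1   q2  q1 
   q2   q3  q1 
 * q3   q3  q3 
(> = start, * = accepting)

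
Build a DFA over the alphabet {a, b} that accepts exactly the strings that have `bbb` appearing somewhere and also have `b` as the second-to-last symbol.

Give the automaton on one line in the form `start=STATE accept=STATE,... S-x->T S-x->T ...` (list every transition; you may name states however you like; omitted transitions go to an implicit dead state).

Handle the two conditions separately and then intersect. The first has 4 states tracking whether and how much of `bbb` has been seen; the second has 7 states tracking the last 2 symbols read. A product state is a pair (one from each), accepting exactly when both do. Minimizing collapses redundant product states.
With 7 states:
        a   b  
>  s0   s0  s1 
   s1   s0  s2 
   s2   s0  s3 
 * s3   s4  s3 
 * s4   s5  s6 
   s5   s5  s6 
   s6   s4  s3 
(> = start, * = accepting)

start=s0 accept=s3,s4 s0-a->s0 s0-b->s1 s1-a->s0 s1-b->s2 s2-a->s0 s2-b->s3 s3-a->s4 s3-b->s3 s4-a->s5 s4-b->s6 s5-a->s5 s5-b->s6 s6-a->s4 s6-b->s3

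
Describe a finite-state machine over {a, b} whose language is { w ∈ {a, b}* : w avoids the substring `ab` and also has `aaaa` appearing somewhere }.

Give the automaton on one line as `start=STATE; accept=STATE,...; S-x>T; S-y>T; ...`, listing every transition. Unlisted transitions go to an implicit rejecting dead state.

Handle the two conditions separately and then intersect. One (3 states) tracks partial matches of the forbidden pattern `ab`; the other (5 states) tracks whether and how much of `aaaa` has been seen. Each combined state is a pair, one component from each; accept when both components accept. Minimizing collapses redundant product states.
A 6-state machine:
        a   b  
>  q0   q1  q0 
   q1   q2  q3 
   q2   q4  q3 
   q3   q3  q3 
   q4   q5  q3 
 * q5   q5  q3 
(> = start, * = accepting)

start=q0; accept=q5; q0-a>q1; q0-b>q0; q1-a>q2; q1-b>q3; q2-a>q4; q2-b>q3; q3-a>q3; q3-b>q3; q4-a>q5; q4-b>q3; q5-a>q5; q5-b>q3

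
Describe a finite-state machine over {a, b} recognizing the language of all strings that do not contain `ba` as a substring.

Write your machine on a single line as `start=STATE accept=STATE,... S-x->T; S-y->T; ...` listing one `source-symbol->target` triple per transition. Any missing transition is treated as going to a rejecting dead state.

start=q0; accept=q0,q1; q0-a->q0; q0-b->q1; q1-a->q2; q1-b->q1; q2-a->q2; q2-b->q2

This is the complement of 'contains `ba`'. Use the same substring-matching states — q0 through q2 holding how much of `ba` has just been matched — but flip the accepting set: everything except the trap q2 accepts.
        a   b  
>* q0   q0  q1 
 * q1   q2  q1 
   q2   q2  q2 
(> = start, * = accepting)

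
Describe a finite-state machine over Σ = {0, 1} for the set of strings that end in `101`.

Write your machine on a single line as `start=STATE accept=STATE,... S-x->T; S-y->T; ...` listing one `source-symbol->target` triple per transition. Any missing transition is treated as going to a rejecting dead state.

Remember how much of `101` the current input suffix matches. State S0 means no match yet; S1 means the last symbol is `1`; S2 means the last 2 symbols are `10`; S3 means the last 3 symbols are `101`. Only S3 accepts. On a mismatch, fall back to the longest proper suffix that is still a prefix of `101`.
With 4 states:
        0   1  
>  S0   S0  S1 
   S1   S2  S1 
   S2   S0  S3 
 * S3   S2  S1 
(> = start, * = accepting)

start=S0; accept=S3; S0-0->S0; S0-1->S1; S1-0->S2; S1-1->S1; S2-0->S0; S2-1->S3; S3-0->S2; S3-1->S1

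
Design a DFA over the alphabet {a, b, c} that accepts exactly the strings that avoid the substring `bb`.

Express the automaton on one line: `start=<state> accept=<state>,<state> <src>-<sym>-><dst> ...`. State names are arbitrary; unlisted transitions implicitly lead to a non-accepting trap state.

This is the complement of 'contains `bb`'. Use the same substring-matching states — q0 through q2 holding how much of `bb` has just been matched — but flip the accepting set: everything except the trap q2 accepts.
        a   b   c  
>* q0   q0  q1  q0 
 * q1   q0  q2  q0 
   q2   q2  q2  q2 
(> = start, * = accepting)

start=q0 accept=q0,q1 q0-a->q0 q0-b->q1 q0-c->q0 q1-a->q0 q1-b->q2 q1-c->q0 q2-a->q2 q2-b->q2 q2-c->q2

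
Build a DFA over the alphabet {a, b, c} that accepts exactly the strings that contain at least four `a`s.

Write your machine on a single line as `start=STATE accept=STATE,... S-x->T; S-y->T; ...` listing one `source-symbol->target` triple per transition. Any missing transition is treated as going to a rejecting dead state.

Count `a`s, saturating at 5: states q0 through q4 mean 0 through 4 `a`s seen; q5 means more than 4. Each `a` increments (capped at q5); other symbols loop. Accept from {q4, q5}.
        a   b   c  
>  q0   q1  q0  q0 
   q1   q2  q1  q1 
   q2   q3  q2  q2 
   q3   q4  q3  q3 
 * q4   q5  q4  q4 
 * q5   q5  q5  q5 
(> = start, * = accepting)

start=q0; accept=q4,q5; q0-a->q1; q0-b->q0; q0-c->q0; q1-a->q2; q1-b->q1; q1-c->q1; q2-a->q3; q2-b->q2; q2-c->q2; q3-a->q4; q3-b->q3; q3-c->q3; q4-a->q5; q4-b->q4; q4-c->q4; q5-a->q5; q5-b->q5; q5-c->q5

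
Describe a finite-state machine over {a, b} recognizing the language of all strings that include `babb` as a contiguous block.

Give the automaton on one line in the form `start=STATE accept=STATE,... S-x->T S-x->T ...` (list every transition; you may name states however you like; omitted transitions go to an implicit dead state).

start=s0 accept=s4 s0-a->s0 s0-b->s1 s1-a->s2 s1-b->s1 s2-a->s0 s2-b->s3 s3-a->s2 s3-b->s4 s4-a->s4 s4-b->s4

States s0..s3 record the length of the longest prefix of `babb` that matches the current input suffix. Reaching s4 means `babb` has been seen, and we stay there forever. Accept from s4.
        a   b  
>  s0   s0  s1 
   s1   s2  s1 
   s2   s0  s3 
   s3   s2  s4 
 * s4   s4  s4 
(> = start, * = accepting)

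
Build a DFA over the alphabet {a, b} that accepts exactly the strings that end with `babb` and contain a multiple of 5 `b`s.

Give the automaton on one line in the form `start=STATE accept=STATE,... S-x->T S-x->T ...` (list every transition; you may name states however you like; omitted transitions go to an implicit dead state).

Run two small machines in parallel and take their product. One (5 states) tracks how much of the suffix `babb` has currently been matched; the other (5 states) tracks the count of `b`s modulo 5. Each combined state is a pair, one component from each; accept when both components accept. After merging equivalent states the machine shrinks.
A 9-state machine:
        a   b  
>  S0   S0  S1 
   S1   S1  S2 
   S2   S2  S3 
   S3   S4  S5 
   S4   S6  S7 
   S5   S5  S0 
   S6   S6  S5 
   S7   S5  S8 
 * S8   S0  S1 
(> = start, * = accepting)

start=S0 accept=S8 S0-a->S0 S0-b->S1 S1-a->S1 S1-b->S2 S2-a->S2 S2-b->S3 S3-a->S4 S3-b->S5 S4-a->S6 S4-b->S7 S5-a->S5 S5-b->S0 S6-a->S6 S6-b->S5 S7-a->S5 S7-b->S8 S8-a->S0 S8-b->S1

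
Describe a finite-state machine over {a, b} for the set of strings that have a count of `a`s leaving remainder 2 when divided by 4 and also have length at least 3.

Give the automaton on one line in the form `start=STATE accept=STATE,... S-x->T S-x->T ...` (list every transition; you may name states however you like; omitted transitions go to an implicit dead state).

start=q0 accept=q7,q12 q0-a->q1 q0-b->q2 q1-a->q3 q1-b->q4 q2-a->q4 q2-b->q5 q3-a->q6 q3-b->q7 q4-a->q7 q4-b->q8 q5-a->q8 q5-b->q9 q6-a->q10 q6-b->q11 q7-a->q11 q7-b->q12 q8-a->q12 q8-b->q13 q9-a->q13 q9-b->q10 q10-a->q13 q10-b->q10 q11-a->q10 q11-b->q11 q12-a->q11 q12-b->q12 q13-a->q12 q13-b->q13

Build one automaton per condition and run them in lockstep. One (4 states) tracks the count of `a`s modulo 4; the other (5 states) tracks the input length, saturating at 4. Each combined state is a pair, one component from each; accept when both components accept.
With 14 states:
          a    b  
>  q0     q1   q2 
   q1     q3   q4 
   q2     q4   q5 
   q3     q6   q7 
   q4     q7   q8 
   q5     q8   q9 
   q6    q10  q11 
 * q7    q11  q12 
   q8    q12  q13 
   q9    q13  q10 
   q10   q13  q10 
   q11   q10  q11 
 * q12   q11  q12 
   q13   q12  q13 
(> = start, * = accepting)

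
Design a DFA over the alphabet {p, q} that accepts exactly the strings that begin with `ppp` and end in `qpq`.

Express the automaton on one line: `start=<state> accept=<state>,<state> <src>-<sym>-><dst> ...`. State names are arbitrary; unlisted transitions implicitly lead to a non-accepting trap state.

Handle the two conditions separately and then intersect. One (5 states) tracks whether the input so far still matches the prefix `ppp`; the other (4 states) tracks how much of the suffix `qpq` has currently been matched. Each combined state is a pair, one component from each; accept when both components accept. After merging equivalent states the machine shrinks.
       p  q 
>  A   B  C 
   B   D  C 
   C   C  C 
   D   E  C 
   E   E  F 
   F   G  F 
   G   E  H 
 * H   G  F 
(> = start, * = accepting)

start=A accept=H A-p->B A-q->C B-p->D B-q->C C-p->C C-q->C D-p->E D-q->C E-p->E E-q->F F-p->G F-q->F G-p->E G-q->H H-p->G H-q->F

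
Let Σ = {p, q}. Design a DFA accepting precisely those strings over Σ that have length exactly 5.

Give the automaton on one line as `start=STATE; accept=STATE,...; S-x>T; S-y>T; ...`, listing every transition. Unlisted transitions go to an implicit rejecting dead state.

Count input length up to 6: every symbol moves from S0 toward S6, which means 'more than 5' and absorbs. Accept from {S5}.
        p   q  
>  S0   S1  S1 
   S1   S2  S2 
   S2   S3  S3 
   S3   S4  S4 
   S4   S5  S5 
 * S5   S6  S6 
   S6   S6  S6 
(> = start, * = accepting)

start=S0; accept=S5; S0-p>S1; S0-q>S1; S1-p>S2; S1-q>S2; S2-p>S3; S2-q>S3; S3-p>S4; S3-q>S4; S4-p>S5; S4-q>S5; S5-p>S6; S5-q>S6; S6-p>S6; S6-q>S6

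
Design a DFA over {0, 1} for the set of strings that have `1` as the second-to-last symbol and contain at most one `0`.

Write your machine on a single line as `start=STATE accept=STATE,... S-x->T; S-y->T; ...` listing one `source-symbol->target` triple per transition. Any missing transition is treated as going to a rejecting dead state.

start=s0; accept=s5,s6,s7; s0-0->s1; s0-1->s2; s1-0->s3; s1-1->s4; s2-0->s5; s2-1->s6; s3-0->s3; s3-1->s3; s4-0->s3; s4-1->s7; s5-0->s3; s5-1->s4; s6-0->s5; s6-1->s6; s7-0->s3; s7-1->s7

Build one automaton per condition and run them in lockstep. One (7 states) tracks the last 2 symbols read; the other (3 states) tracks the count of `0`s, saturating at 2. Each combined state is a pair, one component from each; accept when both components accept. After merging equivalent states the machine shrinks.
An 8-state machine:
        0   1  
>  s0   s1  s2 
   s1   s3  s4 
   s2   s5  s6 
   s3   s3  s3 
   s4   s3  s7 
 * s5   s3  s4 
 * s6   s5  s6 
 * s7   s3  s7 
(> = start, * = accepting)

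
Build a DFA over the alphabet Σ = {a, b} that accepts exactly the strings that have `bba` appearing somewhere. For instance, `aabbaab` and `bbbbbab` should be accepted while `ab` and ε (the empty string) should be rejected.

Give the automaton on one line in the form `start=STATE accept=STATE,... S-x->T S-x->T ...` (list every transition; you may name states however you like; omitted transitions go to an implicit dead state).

States S0..S2 record the length of the longest prefix of `bba` that matches the current input suffix. Reaching S3 means `bba` has been seen, and we stay there forever. Accept from S3.
A 4-state machine:
        a   b  
>  S0   S0  S1 
   S1   S0  S2 
   S2   S3  S2 
 * S3   S3  S3 
(> = start, * = accepting)

start=S0 accept=S3 S0-a->S0 S0-b->S1 S1-a->S0 S1-b->S2 S2-a->S3 S2-b->S2 S3-a->S3 S3-b->S3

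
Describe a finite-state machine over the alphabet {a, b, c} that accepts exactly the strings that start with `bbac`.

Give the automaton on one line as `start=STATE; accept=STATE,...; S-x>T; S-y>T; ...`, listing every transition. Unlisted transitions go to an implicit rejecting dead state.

Check the first 4 symbols one by one: s0 through s3 record how many have matched `bbac` so far; any wrong symbol goes to the dead state s5. After all 4 match we enter the accepting sink s4.
6 states suffice.
        a   b   c  
>  s0   s5  s1  s5 
   s1   s5  s2  s5 
   s2   s3  s5  s5 
   s3   s5  s5  s4 
 * s4   s4  s4  s4 
   s5   s5  s5  s5 
(> = start, * = accepting)

start=s0; accept=s4; s0-a>s5; s0-b>s1; s0-c>s5; s1-a>s5; s1-b>s2; s1-c>s5; s2-a>s3; s2-b>s5; s2-c>s5; s3-a>s5; s3-b>s5; s3-c>s4; s4-a>s4; s4-b>s4; s4-c>s4; s5-a>s5; s5-b>s5; s5-c>s5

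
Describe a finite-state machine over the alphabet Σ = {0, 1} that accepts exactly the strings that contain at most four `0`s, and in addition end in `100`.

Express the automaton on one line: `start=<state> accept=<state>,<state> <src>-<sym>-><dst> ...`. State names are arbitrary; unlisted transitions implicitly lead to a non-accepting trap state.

Run two small machines in parallel and take their product. The first has 6 states tracking the count of `0`s, saturating at 5; the second has 4 states tracking how much of the suffix `100` has currently been matched. A product state is a pair (one from each), accepting exactly when both do.
       0  1 
>  A   B  C 
   B   D  E 
   C   F  C 
   D   G  H 
   E   I  E 
   F   J  E 
   G   K  L 
   H   M  H 
   I   N  H 
 * J   G  H 
   K   O  P 
   L   Q  L 
   M   R  L 
 * N   K  L 
   O   O  S 
   P   T  P 
   Q   U  P 
 * R   O  P 
   S   T  S 
   T   U  S 
   U   O  S 
(> = start, * = accepting)

start=A accept=J,N,R A-0->B A-1->C B-0->D B-1->E C-0->F C-1->C D-0->G D-1->H E-0->I E-1->E F-0->J F-1->E G-0->K G-1->L H-0->M H-1->H I-0->N I-1->H J-0->G J-1->H K-0->O K-1->P L-0->Q L-1->L M-0->R M-1->L N-0->K N-1->L O-0->O O-1->S P-0->T P-1->P Q-0->U Q-1->P R-0->O R-1->P S-0->T S-1->S T-0->U T-1->S U-0->O U-1->S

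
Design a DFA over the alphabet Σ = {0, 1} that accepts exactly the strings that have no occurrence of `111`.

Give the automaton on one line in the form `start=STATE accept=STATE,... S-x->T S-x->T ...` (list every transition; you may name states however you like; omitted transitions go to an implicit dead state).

Track partial matches of the forbidden pattern `111`. State D is a dead state reached once `111` has occurred; every other state accepts. A means no part of `111` is currently matched.
       0  1 
>* A   A  B 
 * B   A  C 
 * C   A  D 
   D   D  D 
(> = start, * = accepting)

start=A accept=A,B,C A-0->A A-1->B B-0->A B-1->C C-0->A C-1->D D-0->D D-1->D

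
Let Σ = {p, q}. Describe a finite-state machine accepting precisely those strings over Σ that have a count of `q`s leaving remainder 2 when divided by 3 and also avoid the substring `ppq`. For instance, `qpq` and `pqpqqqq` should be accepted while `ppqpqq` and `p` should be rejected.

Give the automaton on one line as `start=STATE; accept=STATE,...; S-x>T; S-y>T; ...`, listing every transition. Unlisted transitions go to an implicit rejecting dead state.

start=A; accept=F,I,K; A-p>B; A-q>C; B-p>D; B-q>C; C-p>E; C-q>F; D-p>D; D-q>G; E-p>H; E-q>F; F-p>I; F-q>A; G-p>G; G-q>J; H-p>H; H-q>J; I-p>K; I-q>A; J-p>J; J-q>L; K-p>K; K-q>L; L-p>L; L-q>G

Run two small machines in parallel and take their product. The first has 3 states tracking the count of `q`s modulo 3; the second has 4 states tracking partial matches of the forbidden pattern `ppq`. A product state is a pair (one from each), accepting exactly when both do.
With 12 states:
       p  q 
>  A   B  C 
   B   D  C 
   C   E  F 
   D   D  G 
   E   H  F 
 * F   I  A 
   G   G  J 
   H   H  J 
 * I   K  A 
   J   J  L 
 * K   K  L 
   L   L  G 
(> = start, * = accepting)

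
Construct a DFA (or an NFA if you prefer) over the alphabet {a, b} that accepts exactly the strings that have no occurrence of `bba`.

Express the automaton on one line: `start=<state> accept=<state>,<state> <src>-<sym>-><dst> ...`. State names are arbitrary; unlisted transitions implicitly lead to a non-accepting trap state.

start=s0 accept=s0,s1,s2 s0-a->s0 s0-b->s1 s1-a->s0 s1-b->s2 s2-a->s3 s2-b->s2 s3-a->s3 s3-b->s3

Track partial matches of the forbidden pattern `bba`. State s3 is a dead state reached once `bba` has occurred; every other state accepts. s0 means no part of `bba` is currently matched.
A 4-state machine:
        a   b  
>* s0   s0  s1 
 * s1   s0  s2 
 * s2   s3  s2 
   s3   s3  s3 
(> = start, * = accepting)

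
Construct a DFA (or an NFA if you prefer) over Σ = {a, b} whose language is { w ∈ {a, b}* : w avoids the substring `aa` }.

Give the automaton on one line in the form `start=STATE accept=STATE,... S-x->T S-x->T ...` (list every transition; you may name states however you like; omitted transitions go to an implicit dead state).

start=s0 accept=s0,s1 s0-a->s1 s0-b->s0 s1-a->s2 s1-b->s0 s2-a->s2 s2-b->s2

This is the complement of 'contains `aa`'. Use the same substring-matching states — s0 through s2 holding how much of `aa` has just been matched — but flip the accepting set: everything except the trap s2 accepts.
3 states suffice.
        a   b  
>* s0   s1  s0 
 * s1   s2  s0 
   s2   s2  s2 
(> = start, * = accepting)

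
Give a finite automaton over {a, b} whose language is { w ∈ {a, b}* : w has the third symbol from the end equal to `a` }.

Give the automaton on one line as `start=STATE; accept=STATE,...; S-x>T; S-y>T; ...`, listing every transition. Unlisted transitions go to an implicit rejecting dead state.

Because acceptance depends on a position counted from the end, the machine has to buffer the most recent 3 symbols. Make each state the string of the last up-to-3 symbols read; on input `x` shift the window left and append `x`. Accept when the buffered window has length 3 and begins with `a`.
With 15 states:
          a    b  
>  q0     q1   q2 
   q1     q3   q4 
   q2     q5   q6 
   q3     q7   q8 
   q4     q9  q10 
   q5    q11  q12 
   q6    q13  q14 
 * q7     q7   q8 
 * q8     q9  q10 
 * q9    q11  q12 
 * q10   q13  q14 
   q11    q7   q8 
   q12    q9  q10 
   q13   q11  q12 
   q14   q13  q14 
(> = start, * = accepting)

start=q0; accept=q7,q8,q9,q10; q0-a>q1; q0-b>q2; q1-a>q3; q1-b>q4; q2-a>q5; q2-b>q6; q3-a>q7; q3-b>q8; q4-a>q9; q4-b>q10; q5-a>q11; q5-b>q12; q6-a>q13; q6-b>q14; q7-a>q7; q7-b>q8; q8-a>q9; q8-b>q10; q9-a>q11; q9-b>q12; q10-a>q13; q10-b>q14; q11-a>q7; q11-b>q8; q12-a>q9; q12-b>q10; q13-a>q11; q13-b>q12; q14-a>q13; q14-b>q14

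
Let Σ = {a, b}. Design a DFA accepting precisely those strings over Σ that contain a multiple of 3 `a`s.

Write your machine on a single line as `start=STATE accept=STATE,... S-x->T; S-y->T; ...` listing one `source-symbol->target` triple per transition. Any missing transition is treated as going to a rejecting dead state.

start=q0; accept=q0; q0-a->q1; q0-b->q0; q1-a->q2; q1-b->q1; q2-a->q0; q2-b->q2

Keep the running count of `a`s modulo 3: each `a` advances along the cycle q0 → q1 → q2 → q0 while other symbols loop. Accept at q0.
3 states suffice.
        a   b  
>* q0   q1  q0 
   q1   q2  q1 
   q2   q0  q2 
(> = start, * = accepting)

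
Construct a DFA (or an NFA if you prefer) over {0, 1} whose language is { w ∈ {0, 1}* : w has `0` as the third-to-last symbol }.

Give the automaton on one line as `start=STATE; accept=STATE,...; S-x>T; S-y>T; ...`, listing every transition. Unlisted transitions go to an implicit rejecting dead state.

start=q0; accept=q7,q8,q9,q10; q0-0>q1; q0-1>q2; q1-0>q3; q1-1>q4; q2-0>q5; q2-1>q6; q3-0>q7; q3-1>q8; q4-0>q9; q4-1>q10; q5-0>q11; q5-1>q12; q6-0>q13; q6-1>q14; q7-0>q7; q7-1>q8; q8-0>q9; q8-1>q10; q9-0>q11; q9-1>q12; q10-0>q13; q10-1>q14; q11-0>q7; q11-1>q8; q12-0>q9; q12-1>q10; q13-0>q11; q13-1>q12; q14-0>q13; q14-1>q14

Because acceptance depends on a position counted from the end, the machine has to buffer the most recent 3 symbols. Make each state the string of the last up-to-3 symbols read; on input `x` shift the window left and append `x`. Accept when the buffered window has length 3 and begins with `0`.
15 states suffice.
          0    1  
>  q0     q1   q2 
   q1     q3   q4 
   q2     q5   q6 
   q3     q7   q8 
   q4     q9  q10 
   q5    q11  q12 
   q6    q13  q14 
 * q7     q7   q8 
 * q8     q9  q10 
 * q9    q11  q12 
 * q10   q13  q14 
   q11    q7   q8 
   q12    q9  q10 
   q13   q11  q12 
   q14   q13  q14 
(> = start, * = accepting)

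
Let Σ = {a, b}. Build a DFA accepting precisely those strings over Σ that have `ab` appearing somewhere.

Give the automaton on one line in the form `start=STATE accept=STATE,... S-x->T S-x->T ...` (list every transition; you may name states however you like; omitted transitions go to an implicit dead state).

States s0..s1 record the length of the longest prefix of `ab` that matches the current input suffix. Reaching s2 means `ab` has been seen, and we stay there forever. Accept from s2.
With 3 states:
        a   b  
>  s0   s1  s0 
   s1   s1  s2 
 * s2   s2  s2 
(> = start, * = accepting)

start=s0 accept=s2 s0-a->s1 s0-b->s0 s1-a->s1 s1-b->s2 s2-a->s2 s2-b->s2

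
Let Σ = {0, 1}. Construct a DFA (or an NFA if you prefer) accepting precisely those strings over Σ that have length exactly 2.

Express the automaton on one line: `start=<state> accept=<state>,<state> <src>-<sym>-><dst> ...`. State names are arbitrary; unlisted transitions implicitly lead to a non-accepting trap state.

start=q0 accept=q2 q0-0->q1 q0-1->q1 q1-0->q2 q1-1->q2 q2-0->q3 q2-1->q3 q3-0->q3 q3-1->q3

We only need to distinguish lengths 0, 1, …, 2, and '>2'. Chain q0 → q1 → q2 → q3 on every symbol, with q3 looping. Accepting states: {q2}.
A 4-state machine:
        0   1  
>  q0   q1  q1 
   q1   q2  q2 
 * q2   q3  q3 
   q3   q3  q3 
(> = start, * = accepting)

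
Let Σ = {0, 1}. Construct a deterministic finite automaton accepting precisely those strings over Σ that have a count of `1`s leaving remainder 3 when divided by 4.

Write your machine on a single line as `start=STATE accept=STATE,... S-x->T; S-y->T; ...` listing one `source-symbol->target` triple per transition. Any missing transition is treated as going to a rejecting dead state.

The only thing that matters is how many `1`s have appeared, reduced mod 4. Use one state per residue: S0 for 0, …, S3 for 3. Reading `1` moves to the next residue; anything else stays put. S3 is accepting.
A 4-state machine:
        0   1  
>  S0   S0  S1 
   S1   S1  S2 
   S2   S2  S3 
 * S3   S3  S0 
(> = start, * = accepting)

start=S0; accept=S3; S0-0->S0; S0-1->S1; S1-0->S1; S1-1->S2; S2-0->S2; S2-1->S3; S3-0->S3; S3-1->S0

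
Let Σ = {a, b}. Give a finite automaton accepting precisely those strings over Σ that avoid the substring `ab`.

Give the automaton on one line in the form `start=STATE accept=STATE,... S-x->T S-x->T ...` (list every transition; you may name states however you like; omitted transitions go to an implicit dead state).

start=q0 accept=q0,q1 q0-a->q1 q0-b->q0 q1-a->q1 q1-b->q2 q2-a->q2 q2-b->q2

Track partial matches of the forbidden pattern `ab`. State q2 is a dead state reached once `ab` has occurred; every other state accepts. q0 means no part of `ab` is currently matched.
3 states suffice.
        a   b  
>* q0   q1  q0 
 * q1   q1  q2 
   q2   q2  q2 
(> = start, * = accepting)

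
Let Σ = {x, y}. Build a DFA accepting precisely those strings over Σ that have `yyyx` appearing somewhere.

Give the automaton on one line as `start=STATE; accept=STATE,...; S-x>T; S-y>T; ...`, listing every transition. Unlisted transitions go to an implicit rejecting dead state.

start=S0; accept=S4; S0-x>S0; S0-y>S1; S1-x>S0; S1-y>S2; S2-x>S0; S2-y>S3; S3-x>S4; S3-y>S3; S4-x>S4; S4-y>S4

States S0..S3 record the length of the longest prefix of `yyyx` that matches the current input suffix. Reaching S4 means `yyyx` has been seen, and we stay there forever. Accept from S4.
With 5 states:
        x   y  
>  S0   S0  S1 
   S1   S0  S2 
   S2   S0  S3 
   S3   S4  S3 
 * S4   S4  S4 
(> = start, * = accepting)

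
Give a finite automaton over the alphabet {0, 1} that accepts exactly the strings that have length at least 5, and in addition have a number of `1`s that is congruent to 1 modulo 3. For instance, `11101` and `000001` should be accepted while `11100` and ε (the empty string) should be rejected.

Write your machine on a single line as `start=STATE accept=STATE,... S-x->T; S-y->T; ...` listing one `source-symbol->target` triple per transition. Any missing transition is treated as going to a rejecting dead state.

start=q0; accept=q11; q0-0->q1; q0-1->q2; q1-0->q3; q1-1->q4; q2-0->q4; q2-1->q5; q3-0->q6; q3-1->q7; q4-0->q7; q4-1->q8; q5-0->q8; q5-1->q6; q6-0->q9; q6-1->q10; q7-0->q10; q7-1->q8; q8-0->q8; q8-1->q9; q9-0->q9; q9-1->q11; q10-0->q11; q10-1->q8; q11-0->q11; q11-1->q8

Build one automaton per condition and run them in lockstep. The first has 7 states tracking the input length, saturating at 6; the second has 3 states tracking the count of `1`s modulo 3. A product state is a pair (one from each), accepting exactly when both do. Minimizing collapses redundant product states.
          0    1  
>  q0     q1   q2 
   q1     q3   q4 
   q2     q4   q5 
   q3     q6   q7 
   q4     q7   q8 
   q5     q8   q6 
   q6     q9  q10 
   q7    q10   q8 
   q8     q8   q9 
   q9     q9  q11 
   q10   q11   q8 
 * q11   q11   q8 
(> = start, * = accepting)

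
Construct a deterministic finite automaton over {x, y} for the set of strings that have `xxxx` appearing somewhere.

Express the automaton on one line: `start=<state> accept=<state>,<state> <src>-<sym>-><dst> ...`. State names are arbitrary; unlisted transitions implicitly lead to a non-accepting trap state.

start=s0 accept=s4 s0-x->s1 s0-y->s0 s1-x->s2 s1-y->s0 s2-x->s3 s2-y->s0 s3-x->s4 s3-y->s0 s4-x->s4 s4-y->s4

Track how much of `xxxx` has been matched so far: state s0 is no progress, s4 is the absorbing accept state reached once `xxxx` has occurred. Intermediate states record partial matches; on a mismatch, fall back to the longest reusable overlap.
5 states suffice.
        x   y  
>  s0   s1  s0 
   s1   s2  s0 
   s2   s3  s0 
   s3   s4  s0 
 * s4   s4  s4 
(> = start, * = accepting)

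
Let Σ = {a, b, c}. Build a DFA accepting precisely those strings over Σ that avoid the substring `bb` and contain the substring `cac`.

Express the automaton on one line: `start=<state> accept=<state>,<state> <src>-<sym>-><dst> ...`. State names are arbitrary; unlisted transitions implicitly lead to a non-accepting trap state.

Handle the two conditions separately and then intersect. The first has 3 states tracking partial matches of the forbidden pattern `bb`; the second has 4 states tracking whether and how much of `cac` has been seen. A product state is a pair (one from each), accepting exactly when both do. After merging equivalent states the machine shrinks.
7 states suffice.
        a   b   c  
>  q0   q0  q1  q2 
   q1   q0  q3  q2 
   q2   q4  q1  q2 
   q3   q3  q3  q3 
   q4   q0  q1  q5 
 * q5   q5  q6  q5 
 * q6   q5  q3  q5 
(> = start, * = accepting)

start=q0 accept=q5,q6 q0-a->q0 q0-b->q1 q0-c->q2 q1-a->q0 q1-b->q3 q1-c->q2 q2-a->q4 q2-b->q1 q2-c->q2 q3-a->q3 q3-b->q3 q3-c->q3 q4-a->q0 q4-b->q1 q4-c->q5 q5-a->q5 q5-b->q6 q5-c->q5 q6-a->q5 q6-b->q3 q6-c->q5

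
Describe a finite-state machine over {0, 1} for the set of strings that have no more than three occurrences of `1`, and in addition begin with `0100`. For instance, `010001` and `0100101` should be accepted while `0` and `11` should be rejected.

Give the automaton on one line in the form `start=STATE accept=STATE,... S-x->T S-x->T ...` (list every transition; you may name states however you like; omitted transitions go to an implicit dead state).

Handle the two conditions separately and then intersect. The first has 5 states tracking the count of `1`s, saturating at 4; the second has 6 states tracking whether the input so far still matches the prefix `0100`. A product state is a pair (one from each), accepting exactly when both do. After merging equivalent states the machine shrinks.
An 8-state machine:
        0   1  
>  q0   q1  q2 
   q1   q2  q3 
   q2   q2  q2 
   q3   q4  q2 
   q4   q5  q2 
 * q5   q5  q6 
 * q6   q6  q7 
 * q7   q7  q2 
(> = start, * = accepting)

start=q0 accept=q5,q6,q7 q0-0->q1 q0-1->q2 q1-0->q2 q1-1->q3 q2-0->q2 q2-1->q2 q3-0->q4 q3-1->q2 q4-0->q5 q4-1->q2 q5-0->q5 q5-1->q6 q6-0->q6 q6-1->q7 q7-0->q7 q7-1->q2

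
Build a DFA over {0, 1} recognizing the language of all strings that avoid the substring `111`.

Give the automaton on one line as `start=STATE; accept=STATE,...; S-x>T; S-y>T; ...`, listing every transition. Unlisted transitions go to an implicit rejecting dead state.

Track partial matches of the forbidden pattern `111`. State q3 is a dead state reached once `111` has occurred; every other state accepts. q0 means no part of `111` is currently matched.
With 4 states:
        0   1  
>* q0   q0  q1 
 * q1   q0  q2 
 * q2   q0  q3 
   q3   q3  q3 
(> = start, * = accepting)

start=q0; accept=q0,q1,q2; q0-0>q0; q0-1>q1; q1-0>q0; q1-1>q2; q2-0>q0; q2-1>q3; q3-0>q3; q3-1>q3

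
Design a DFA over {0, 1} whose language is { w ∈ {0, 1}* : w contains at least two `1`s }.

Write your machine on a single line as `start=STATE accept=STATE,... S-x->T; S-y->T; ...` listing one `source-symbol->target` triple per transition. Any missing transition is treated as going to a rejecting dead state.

Only the number of `1`s matters, and only up to 3. Make a chain A → B → C → D advanced by each `1` (with D absorbing); every other symbol self-loops. The accepting set is {C, D}.
       0  1 
>  A   A  B 
   B   B  C 
 * C   C  D 
 * D   D  D 
(> = start, * = accepting)

start=A; accept=C,D; A-0->A; A-1->B; B-0->B; B-1->C; C-0->C; C-1->D; D-0->D; D-1->D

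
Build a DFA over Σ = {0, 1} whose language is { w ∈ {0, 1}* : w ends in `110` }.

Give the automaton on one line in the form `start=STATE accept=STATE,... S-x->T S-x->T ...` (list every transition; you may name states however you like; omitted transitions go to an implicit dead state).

Let each state record the length of the longest suffix of the input read so far that is also a prefix of `110`. s1 means the last symbol is `1`; s2 means the last 2 symbols are `11`; s3 means the last 3 symbols are `110`. Accept only at s3, where the string currently ends in `110`.
With 4 states:
        0   1  
>  s0   s0  s1 
   s1   s0  s2 
   s2   s3  s2 
 * s3   s0  s1 
(> = start, * = accepting)

start=s0 accept=s3 s0-0->s0 s0-1->s1 s1-0->s0 s1-1->s2 s2-0->s3 s2-1->s2 s3-0->s0 s3-1->s1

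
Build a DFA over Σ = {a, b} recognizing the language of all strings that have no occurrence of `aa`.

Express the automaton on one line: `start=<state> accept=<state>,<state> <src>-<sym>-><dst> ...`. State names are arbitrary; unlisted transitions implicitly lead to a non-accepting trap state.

start=q0 accept=q0,q1 q0-a->q1 q0-b->q0 q1-a->q2 q1-b->q0 q2-a->q2 q2-b->q2

Track partial matches of the forbidden pattern `aa`. State q2 is a dead state reached once `aa` has occurred; every other state accepts. q0 means no part of `aa` is currently matched.
A 3-state machine:
        a   b  
>* q0   q1  q0 
 * q1   q2  q0 
   q2   q2  q2 
(> = start, * = accepting)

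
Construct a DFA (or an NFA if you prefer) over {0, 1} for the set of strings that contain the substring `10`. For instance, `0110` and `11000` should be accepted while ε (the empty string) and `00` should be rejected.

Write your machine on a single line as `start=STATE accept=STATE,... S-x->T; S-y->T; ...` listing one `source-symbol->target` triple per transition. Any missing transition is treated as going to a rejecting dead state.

States q0..q1 record the length of the longest prefix of `10` that matches the current input suffix. Reaching q2 means `10` has been seen, and we stay there forever. Accept from q2.
3 states suffice.
        0   1  
>  q0   q0  q1 
   q1   q2  q1 
 * q2   q2  q2 
(> = start, * = accepting)

start=q0; accept=q2; q0-0->q0; q0-1->q1; q1-0->q2; q1-1->q1; q2-0->q2; q2-1->q2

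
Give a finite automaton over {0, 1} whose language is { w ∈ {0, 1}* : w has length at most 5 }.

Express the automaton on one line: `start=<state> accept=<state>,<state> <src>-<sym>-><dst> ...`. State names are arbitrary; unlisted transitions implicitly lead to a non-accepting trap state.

start=q0 accept=q0,q1,q2,q3,q4,q5 q0-0->q1 q0-1->q1 q1-0->q2 q1-1->q2 q2-0->q3 q2-1->q3 q3-0->q4 q3-1->q4 q4-0->q5 q4-1->q5 q5-0->q6 q5-1->q6 q6-0->q6 q6-1->q6

We only need to distinguish lengths 0, 1, …, 5, and '>5'. Chain q0 → q1 → q2 → q3 → q4 → q5 → q6 on every symbol, with q6 looping. Accepting states: {q0, q1, q2, q3, q4, q5}.
A 7-state machine:
        0   1  
>* q0   q1  q1 
 * q1   q2  q2 
 * q2   q3  q3 
 * q3   q4  q4 
 * q4   q5  q5 
 * q5   q6  q6 
   q6   q6  q6 
(> = start, * = accepting)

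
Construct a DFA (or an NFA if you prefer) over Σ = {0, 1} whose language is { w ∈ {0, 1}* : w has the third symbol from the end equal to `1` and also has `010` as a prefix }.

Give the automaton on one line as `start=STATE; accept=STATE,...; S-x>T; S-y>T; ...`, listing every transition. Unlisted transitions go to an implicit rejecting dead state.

Run two small machines in parallel and take their product. One (15 states) tracks the last 3 symbols read; the other (5 states) tracks whether the input so far still matches the prefix `010`. Each combined state is a pair, one component from each; accept when both components accept. After merging equivalent states the machine shrinks.
With 12 states:
          0    1  
>  S0     S1   S2 
   S1     S2   S3 
   S2     S2   S2 
   S3     S4   S2 
   S4     S5   S6 
 * S5     S7   S8 
 * S6     S4   S9 
   S7     S7   S8 
   S8     S4   S9 
   S9    S10  S11 
 * S10    S5   S6 
 * S11   S10  S11 
(> = start, * = accepting)

start=S0; accept=S5,S6,S10,S11; S0-0>S1; S0-1>S2; S1-0>S2; S1-1>S3; S2-0>S2; S2-1>S2; S3-0>S4; S3-1>S2; S4-0>S5; S4-1>S6; S5-0>S7; S5-1>S8; S6-0>S4; S6-1>S9; S7-0>S7; S7-1>S8; S8-0>S4; S8-1>S9; S9-0>S10; S9-1>S11; S10-0>S5; S10-1>S6; S11-0>S10; S11-1>S11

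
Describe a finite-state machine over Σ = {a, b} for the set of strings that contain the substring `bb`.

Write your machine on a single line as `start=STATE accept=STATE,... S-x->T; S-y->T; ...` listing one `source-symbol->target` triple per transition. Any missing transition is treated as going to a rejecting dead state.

start=S0; accept=S2; S0-a->S0; S0-b->S1; S1-a->S0; S1-b->S2; S2-a->S2; S2-b->S2

Track how much of `bb` has been matched so far: state S0 is no progress, S2 is the absorbing accept state reached once `bb` has occurred. Intermediate states record partial matches; on a mismatch, fall back to the longest reusable overlap.
A 3-state machine:
        a   b  
>  S0   S0  S1 
   S1   S0  S2 
 * S2   S2  S2 
(> = start, * = accepting)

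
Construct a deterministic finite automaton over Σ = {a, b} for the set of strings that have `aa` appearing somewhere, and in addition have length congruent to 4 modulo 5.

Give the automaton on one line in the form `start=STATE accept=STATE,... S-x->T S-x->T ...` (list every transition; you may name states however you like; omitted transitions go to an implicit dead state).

Handle the two conditions separately and then intersect. One (3 states) tracks whether and how much of `aa` has been seen; the other (5 states) tracks the input length modulo 5. Each combined state is a pair, one component from each; accept when both components accept.
A 15-state machine:
          a    b  
>  s0     s1   s2 
   s1     s3   s4 
   s2     s5   s4 
   s3     s6   s6 
   s4     s7   s8 
   s5     s6   s8 
   s6     s9   s9 
   s7     s9  s10 
   s8    s11  s10 
 * s9    s12  s12 
   s10   s13   s0 
   s11   s12   s0 
   s12   s14  s14 
   s13   s14   s2 
   s14    s3   s3 
(> = start, * = accepting)

start=s0 accept=s9 s0-a->s1 s0-b->s2 s1-a->s3 s1-b->s4 s2-a->s5 s2-b->s4 s3-a->s6 s3-b->s6 s4-a->s7 s4-b->s8 s5-a->s6 s5-b->s8 s6-a->s9 s6-b->s9 s7-a->s9 s7-b->s10 s8-a->s11 s8-b->s10 s9-a->s12 s9-b->s12 s10-a->s13 s10-b->s0 s11-a->s12 s11-b->s0 s12-a->s14 s12-b->s14 s13-a->s14 s13-b->s2 s14-a->s3 s14-b->s3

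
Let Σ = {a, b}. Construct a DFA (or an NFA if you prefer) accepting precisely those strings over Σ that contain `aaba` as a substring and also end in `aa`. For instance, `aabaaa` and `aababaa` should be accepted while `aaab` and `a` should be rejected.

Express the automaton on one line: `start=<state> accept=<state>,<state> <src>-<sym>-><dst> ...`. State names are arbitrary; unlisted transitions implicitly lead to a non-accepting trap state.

Run two small machines in parallel and take their product. One (5 states) tracks whether and how much of `aaba` has been seen; the other (3 states) tracks how much of the suffix `aa` has currently been matched. Each combined state is a pair, one component from each; accept when both components accept.
A 7-state machine:
        a   b  
>  s0   s1  s0 
   s1   s2  s0 
   s2   s2  s3 
   s3   s4  s0 
   s4   s5  s6 
 * s5   s5  s6 
   s6   s4  s6 
(> = start, * = accepting)

start=s0 accept=s5 s0-a->s1 s0-b->s0 s1-a->s2 s1-b->s0 s2-a->s2 s2-b->s3 s3-a->s4 s3-b->s0 s4-a->s5 s4-b->s6 s5-a->s5 s5-b->s6 s6-a->s4 s6-b->s6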